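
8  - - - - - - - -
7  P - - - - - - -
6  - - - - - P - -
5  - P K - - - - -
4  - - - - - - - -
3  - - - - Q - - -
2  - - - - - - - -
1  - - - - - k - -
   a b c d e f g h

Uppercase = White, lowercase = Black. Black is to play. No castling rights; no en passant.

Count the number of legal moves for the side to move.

1

Black to move; king on f1.
In check: no.
Legal moves: Kg2.
Count: 1.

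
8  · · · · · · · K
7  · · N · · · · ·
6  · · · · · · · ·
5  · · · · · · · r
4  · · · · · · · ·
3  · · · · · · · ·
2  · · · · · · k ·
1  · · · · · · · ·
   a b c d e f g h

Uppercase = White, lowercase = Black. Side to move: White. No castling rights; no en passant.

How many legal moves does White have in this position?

2

White to move; king on h8.
In check: yes, from the black rook on h5.
Legal moves: Kg8, Kg7.
Count: 2.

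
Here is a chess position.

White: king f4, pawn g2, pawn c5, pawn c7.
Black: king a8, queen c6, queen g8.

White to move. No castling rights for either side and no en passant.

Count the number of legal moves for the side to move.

9

White to move; king on f4.
In check: no.
Legal moves: Kf5, Ke5, Ke3, c8=Q+, c8=R+, c8=B, c8=N, g3, g4.
Count: 9.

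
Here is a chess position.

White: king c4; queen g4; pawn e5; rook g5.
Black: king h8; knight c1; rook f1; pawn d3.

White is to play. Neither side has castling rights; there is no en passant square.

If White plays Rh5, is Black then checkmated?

After Rh5: black king on h8; in check: yes, from the white rook on h5.
King squares — g7: attacked by Qg4; h7: attacked by Rh5; g8: attacked by Qg4.
Black has no legal moves → checkmate.

yes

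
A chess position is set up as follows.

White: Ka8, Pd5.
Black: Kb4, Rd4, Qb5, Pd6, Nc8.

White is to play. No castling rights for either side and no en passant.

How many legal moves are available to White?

0

White to move; king on a8.
In check: no.
Legal moves: none.
Count: 0.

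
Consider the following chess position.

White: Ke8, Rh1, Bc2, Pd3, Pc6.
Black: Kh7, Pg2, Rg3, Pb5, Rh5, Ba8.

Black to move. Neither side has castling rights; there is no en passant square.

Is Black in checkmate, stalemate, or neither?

neither

Black to move; black king on h7.
In check: no.
Legal moves for Black include: Bb7, Bxc6+, Kh8, Kg8, Kg7, Kh6, Kg6, Rh6, Rh4, Rhh3, Rh2, Rxh1, Rg8+, Rg7, Rg6, Rg5, Rg4, Rgh3, ... (list truncated; more exist).
Black has legal moves and is not in check → neither.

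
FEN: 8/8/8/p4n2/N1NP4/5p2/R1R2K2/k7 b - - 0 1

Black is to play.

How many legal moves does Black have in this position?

1

Black to move; king on a1.
In check: yes, from the white rook on a2.
Legal moves: Kb1.
Count: 1.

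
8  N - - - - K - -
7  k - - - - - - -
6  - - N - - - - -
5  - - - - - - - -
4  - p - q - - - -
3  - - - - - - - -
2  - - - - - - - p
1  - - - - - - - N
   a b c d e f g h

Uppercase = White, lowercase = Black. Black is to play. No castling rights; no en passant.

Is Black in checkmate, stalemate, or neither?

Black to move; black king on a7.
In check: yes, from the white knight on c6.
King squares — a6: available; b6: attacked by Na8; b7: available; a8: available; b8: attacked by Nc6.
Legal moves for Black: Kxa8, Kb7, Ka6.
Black is in check but has 3 legal moves → neither.

neither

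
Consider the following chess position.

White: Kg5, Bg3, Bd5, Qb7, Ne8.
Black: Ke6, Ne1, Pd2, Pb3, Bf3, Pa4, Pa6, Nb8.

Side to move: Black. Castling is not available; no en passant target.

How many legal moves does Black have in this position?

Black to move; king on e6.
In check: yes, from the white bishop on d5.
Legal moves: Bxd5.
Count: 1.

1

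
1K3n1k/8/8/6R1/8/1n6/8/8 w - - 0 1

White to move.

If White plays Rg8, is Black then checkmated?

After Rg8: black king on h8; in check: yes, from the white rook on g8.
Black has 2 legal replies: Kxg8, Kh7.
In check but a legal move exists → not checkmate.

no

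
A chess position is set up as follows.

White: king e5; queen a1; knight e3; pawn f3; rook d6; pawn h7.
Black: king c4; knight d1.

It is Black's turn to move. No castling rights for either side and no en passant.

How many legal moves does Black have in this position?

5

Black to move; king on c4.
In check: yes, from the white knight on e3.
Legal moves: Kc5, Kb5, Kb4, Kb3, Nxe3.
Count: 5.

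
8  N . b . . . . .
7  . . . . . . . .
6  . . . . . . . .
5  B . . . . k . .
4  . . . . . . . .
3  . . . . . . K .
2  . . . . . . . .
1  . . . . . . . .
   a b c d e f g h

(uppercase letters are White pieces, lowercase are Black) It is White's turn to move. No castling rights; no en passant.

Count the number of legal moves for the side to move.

15

White to move; king on g3.
In check: no.
Legal moves: Nc7, Nb6, Bd8, Bc7, Bb6, Bb4, Bc3, Bd2, Be1, Kh4, Kh3, Kf3, Kh2, Kg2, Kf2.
Count: 15.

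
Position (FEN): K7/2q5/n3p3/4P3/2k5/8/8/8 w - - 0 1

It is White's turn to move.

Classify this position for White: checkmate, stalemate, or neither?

stalemate

White to move; white king on a8.
In check: no.
King squares — a7: attacked by Qc7; b7: attacked by Qc7; b8: attacked by Na6.
Legal moves for White: none.
Not in check and no legal moves → stalemate.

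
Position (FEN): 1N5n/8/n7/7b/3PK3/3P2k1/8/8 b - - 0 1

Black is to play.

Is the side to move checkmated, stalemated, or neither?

neither

Black to move; black king on g3.
In check: no.
Legal moves for Black include: Nf7, Ng6, Nxb8, Nc7, Nc5+, Nb4, Be8, Bf7, Bg6+, Bg4, Bf3+, Be2, Bd1, Kh4, Kg4, Kh3, Kh2, Kg2, ... (list truncated; more exist).
Black has legal moves and is not in check → neither.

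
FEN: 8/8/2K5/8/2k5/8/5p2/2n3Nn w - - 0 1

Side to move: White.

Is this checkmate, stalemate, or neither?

neither

White to move; white king on c6.
In check: no.
Legal moves for White: Kd7, Kc7, Kb7, Kd6, Kb6, Nh3, Nf3, Ne2.
White has 8 legal moves and is not in check → neither.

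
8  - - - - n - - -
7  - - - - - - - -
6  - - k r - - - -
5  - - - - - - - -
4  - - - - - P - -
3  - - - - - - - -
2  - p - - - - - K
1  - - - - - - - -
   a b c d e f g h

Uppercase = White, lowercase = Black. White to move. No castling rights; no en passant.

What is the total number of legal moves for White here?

White to move; king on h2.
In check: no.
Legal moves: Kh3, Kg3, Kg2, Kh1, Kg1, f5.
Count: 6.

6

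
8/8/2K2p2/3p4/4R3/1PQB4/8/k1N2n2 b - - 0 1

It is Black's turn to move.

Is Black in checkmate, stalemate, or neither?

checkmate

Black to move; black king on a1.
In check: yes, from the white queen on c3.
King squares — b1: attacked by Bd3; a2: attacked by Nc1; b2: attacked by Qc3.
Legal moves for Black: none.
In check with no legal moves → checkmate.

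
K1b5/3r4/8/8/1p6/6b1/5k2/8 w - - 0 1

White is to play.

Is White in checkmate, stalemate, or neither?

White to move; white king on a8.
In check: no.
King squares — a7: attacked by Rd7; b7: attacked by Rd7; b8: attacked by Bg3.
Legal moves for White: none.
Not in check and no legal moves → stalemate.

stalemate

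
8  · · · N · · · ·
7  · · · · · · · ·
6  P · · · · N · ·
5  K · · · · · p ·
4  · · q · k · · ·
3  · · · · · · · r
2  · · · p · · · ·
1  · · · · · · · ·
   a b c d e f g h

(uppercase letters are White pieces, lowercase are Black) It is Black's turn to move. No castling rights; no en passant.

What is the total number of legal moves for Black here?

7

Black to move; king on e4.
In check: yes, from the white knight on f6.
Legal moves: Kf5, Ke5, Kf4, Kd4, Kf3, Ke3, Kd3.
Count: 7.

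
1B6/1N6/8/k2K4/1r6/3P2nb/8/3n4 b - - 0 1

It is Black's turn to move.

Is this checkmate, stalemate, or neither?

Black to move; black king on a5.
In check: yes, from the white knight on b7.
Legal moves for Black: Kb6, Ka6, Kb5, Ka4, Rxb7.
Black is in check but has 5 legal moves → neither.

neither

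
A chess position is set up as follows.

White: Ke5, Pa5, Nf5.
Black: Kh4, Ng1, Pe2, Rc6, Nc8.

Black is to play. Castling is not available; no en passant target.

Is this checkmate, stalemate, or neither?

neither

Black to move; black king on h4.
In check: yes, from the white knight on f5.
King squares — g3: attacked by Nf5; h3: available; g4: available; g5: available; h5: available.
Legal moves for Black: Kh5, Kg5, Kg4, Kh3.
Black is in check but has 4 legal moves → neither.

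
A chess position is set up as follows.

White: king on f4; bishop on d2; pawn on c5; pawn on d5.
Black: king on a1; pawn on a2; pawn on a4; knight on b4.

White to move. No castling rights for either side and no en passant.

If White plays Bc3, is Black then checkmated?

no

After Bc3: black king on a1; in check: yes, from the white bishop on c3.
Black has 1 legal reply: Kb1.
In check but a legal move exists → not checkmate.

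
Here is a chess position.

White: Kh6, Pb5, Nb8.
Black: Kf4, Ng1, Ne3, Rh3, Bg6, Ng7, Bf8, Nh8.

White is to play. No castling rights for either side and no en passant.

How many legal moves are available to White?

White to move; king on h6.
In check: yes, from the black rook on h3.
Legal moves: none.
Count: 0.

0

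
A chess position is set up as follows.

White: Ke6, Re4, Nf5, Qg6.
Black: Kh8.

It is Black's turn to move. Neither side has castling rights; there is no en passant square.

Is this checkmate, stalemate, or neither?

stalemate

Black to move; black king on h8.
In check: no.
King squares — g7: attacked by Nf5; h7: attacked by Qg6; g8: attacked by Qg6.
Legal moves for Black: none.
Not in check and no legal moves → stalemate.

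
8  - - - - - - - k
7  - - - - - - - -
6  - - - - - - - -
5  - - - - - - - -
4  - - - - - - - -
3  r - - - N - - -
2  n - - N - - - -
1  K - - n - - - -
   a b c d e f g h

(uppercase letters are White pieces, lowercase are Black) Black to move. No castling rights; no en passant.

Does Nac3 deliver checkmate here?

yes

After Nac3: white king on a1; in check: yes, from the black rook on a3.
King squares — b1: attacked by Nc3; a2: attacked by Ra3; b2: attacked by Nd1.
White has no legal moves → checkmate.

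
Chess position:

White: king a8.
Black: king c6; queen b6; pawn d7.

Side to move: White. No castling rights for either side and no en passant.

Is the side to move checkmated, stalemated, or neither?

stalemate

White to move; white king on a8.
In check: no.
King squares — a7: attacked by Qb6; b7: attacked by Qb6; b8: attacked by Qb6.
Legal moves for White: none.
Not in check and no legal moves → stalemate.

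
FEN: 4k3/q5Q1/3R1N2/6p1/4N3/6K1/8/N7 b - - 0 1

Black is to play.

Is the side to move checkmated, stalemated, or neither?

Black to move; black king on e8.
In check: yes, from the white knight on f6.
King squares — d7: attacked by Rd6; e7: attacked by Qg7; f7: attacked by Qg7; d8: attacked by Rd6; f8: attacked by Qg7.
Legal moves for Black: none.
In check with no legal moves → checkmate.

checkmate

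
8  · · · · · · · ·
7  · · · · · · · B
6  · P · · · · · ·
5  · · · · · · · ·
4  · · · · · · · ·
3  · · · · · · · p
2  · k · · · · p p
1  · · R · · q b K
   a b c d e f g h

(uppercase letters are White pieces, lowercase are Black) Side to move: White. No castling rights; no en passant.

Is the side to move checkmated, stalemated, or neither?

White to move; white king on h1.
In check: yes, from the black pawn on g2.
King squares — g1: attacked by Qf1; g2: attacked by Qf1; h2: attacked by Bg1.
Legal moves for White: none.
In check with no legal moves → checkmate.

checkmate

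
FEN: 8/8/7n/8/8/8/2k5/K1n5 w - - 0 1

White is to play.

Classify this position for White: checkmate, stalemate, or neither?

White to move; white king on a1.
In check: no.
King squares — b1: attacked by Kc2; a2: attacked by Nc1; b2: attacked by Kc2.
Legal moves for White: none.
Not in check and no legal moves → stalemate.

stalemate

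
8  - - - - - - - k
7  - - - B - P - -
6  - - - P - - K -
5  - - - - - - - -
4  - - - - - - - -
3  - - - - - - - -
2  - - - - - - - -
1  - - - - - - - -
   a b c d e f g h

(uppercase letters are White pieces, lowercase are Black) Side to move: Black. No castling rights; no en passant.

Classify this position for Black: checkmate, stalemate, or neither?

Black to move; black king on h8.
In check: no.
King squares — g7: attacked by Kg6; h7: attacked by Kg6; g8: attacked by Pf7.
Legal moves for Black: none.
Not in check and no legal moves → stalemate.

stalemate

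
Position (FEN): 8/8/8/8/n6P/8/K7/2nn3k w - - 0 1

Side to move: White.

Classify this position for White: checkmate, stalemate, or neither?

neither

White to move; white king on a2.
In check: yes, from the black knight on c1.
King squares — a1: available; b1: available; b2: attacked by Nd1; a3: available; b3: attacked by Nc1.
Legal moves for White: Ka3, Kb1, Ka1.
White is in check but has 3 legal moves → neither.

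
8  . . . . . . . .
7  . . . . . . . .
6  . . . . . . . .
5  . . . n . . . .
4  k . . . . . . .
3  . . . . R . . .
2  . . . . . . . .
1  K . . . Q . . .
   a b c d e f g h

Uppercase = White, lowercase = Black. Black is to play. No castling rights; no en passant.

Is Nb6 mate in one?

no

After Nb6: white king on a1; in check: no.
White is not in check, so this cannot be checkmate.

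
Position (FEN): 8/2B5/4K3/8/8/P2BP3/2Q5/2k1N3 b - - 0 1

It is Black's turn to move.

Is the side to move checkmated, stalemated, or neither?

Black to move; black king on c1.
In check: yes, from the white queen on c2.
King squares — b1: attacked by Qc2; d1: attacked by Qc2; b2: attacked by Qc2; c2: attacked by Ne1; d2: attacked by Qc2.
Legal moves for Black: none.
In check with no legal moves → checkmate.

checkmate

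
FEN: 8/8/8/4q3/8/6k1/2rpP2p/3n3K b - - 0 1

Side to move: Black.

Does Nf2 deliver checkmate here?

yes

After Nf2: white king on h1; in check: yes, from the black knight on f2.
King squares — g1: attacked by Ph2; g2: attacked by Kg3; h2: attacked by Kg3.
White has no legal moves → checkmate.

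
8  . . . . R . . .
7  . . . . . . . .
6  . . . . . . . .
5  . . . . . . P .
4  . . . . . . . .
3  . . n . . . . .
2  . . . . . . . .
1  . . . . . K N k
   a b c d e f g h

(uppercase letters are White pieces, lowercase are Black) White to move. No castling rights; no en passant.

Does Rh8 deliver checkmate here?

yes

After Rh8: black king on h1; in check: yes, from the white rook on h8.
King squares — g1: attacked by Kf1; g2: attacked by Kf1; h2: attacked by Rh8.
Black has no legal moves → checkmate.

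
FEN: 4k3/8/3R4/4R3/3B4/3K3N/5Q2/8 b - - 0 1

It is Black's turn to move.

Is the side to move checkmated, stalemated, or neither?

checkmate

Black to move; black king on e8.
In check: yes, from the white rook on e5.
King squares — d7: attacked by Rd6; e7: attacked by Re5; f7: attacked by Qf2; d8: attacked by Rd6; f8: attacked by Qf2.
Legal moves for Black: none.
In check with no legal moves → checkmate.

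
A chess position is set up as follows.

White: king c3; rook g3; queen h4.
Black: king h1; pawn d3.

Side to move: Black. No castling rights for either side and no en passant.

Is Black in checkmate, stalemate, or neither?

checkmate

Black to move; black king on h1.
In check: yes, from the white queen on h4.
King squares — g1: attacked by Rg3; g2: attacked by Rg3; h2: attacked by Qh4.
Legal moves for Black: none.
In check with no legal moves → checkmate.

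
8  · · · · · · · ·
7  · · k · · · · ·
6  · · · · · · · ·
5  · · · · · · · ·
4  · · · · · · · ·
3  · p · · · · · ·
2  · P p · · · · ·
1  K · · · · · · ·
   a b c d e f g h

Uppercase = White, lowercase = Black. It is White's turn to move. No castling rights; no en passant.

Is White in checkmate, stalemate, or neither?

stalemate

White to move; white king on a1.
In check: no.
King squares — b1: attacked by Pc2; a2: attacked by Pb3; b2: own pawn.
Legal moves for White: none.
Not in check and no legal moves → stalemate.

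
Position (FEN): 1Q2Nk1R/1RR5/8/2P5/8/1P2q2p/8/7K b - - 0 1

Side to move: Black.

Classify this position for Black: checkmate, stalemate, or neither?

checkmate

Black to move; black king on f8.
In check: yes, from the white rook on h8.
King squares — e7: attacked by Rc7; f7: attacked by Rc7; g7: attacked by Rc7; e8: attacked by Qb8; g8: attacked by Rh8.
Legal moves for Black: none.
In check with no legal moves → checkmate.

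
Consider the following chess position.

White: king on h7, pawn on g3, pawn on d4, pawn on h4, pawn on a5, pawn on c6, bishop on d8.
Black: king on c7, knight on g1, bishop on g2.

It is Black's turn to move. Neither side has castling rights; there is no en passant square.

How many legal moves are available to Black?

5

Black to move; king on c7.
In check: yes, from the white bishop on d8.
Legal moves: Kxd8, Kc8, Kb8, Kd6, Kxc6.
Count: 5.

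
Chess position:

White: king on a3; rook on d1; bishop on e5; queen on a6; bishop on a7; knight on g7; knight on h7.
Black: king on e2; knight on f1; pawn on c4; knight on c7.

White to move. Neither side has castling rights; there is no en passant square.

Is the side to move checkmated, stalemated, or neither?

neither

White to move; white king on a3.
In check: no.
Legal moves for White include: Nf8, Nf6, Ng5, Ne8, Ne6, Nh5, Nf5, Bb8, Bb6, Bc5, Bad4, Be3, Bf2, Bg1, Qc8, Qb7, Qh6, Qg6, ... (list truncated; more exist).
White has legal moves and is not in check → neither.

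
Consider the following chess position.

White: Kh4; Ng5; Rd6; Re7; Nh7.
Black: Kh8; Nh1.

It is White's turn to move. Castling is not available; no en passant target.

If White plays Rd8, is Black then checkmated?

yes

After Rd8: black king on h8; in check: yes, from the white rook on d8.
King squares — g7: attacked by Re7; h7: attacked by Ng5; g8: attacked by Rd8.
Black has no legal moves → checkmate.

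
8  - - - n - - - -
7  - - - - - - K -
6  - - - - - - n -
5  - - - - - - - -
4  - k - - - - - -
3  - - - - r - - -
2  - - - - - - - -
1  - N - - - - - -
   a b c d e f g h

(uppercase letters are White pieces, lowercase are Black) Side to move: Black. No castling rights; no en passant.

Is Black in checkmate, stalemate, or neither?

Black to move; black king on b4.
In check: no.
Legal moves for Black include: Nf7, Nb7, Ne6+, Nc6, Nh8, Nf8, Ne7, Ne5, Nh4, Nf4, Kc5, Kb5, Ka5, Kc4, Ka4, Kb3, Re8, Re7+, ... (list truncated; more exist).
Black has legal moves and is not in check → neither.

neither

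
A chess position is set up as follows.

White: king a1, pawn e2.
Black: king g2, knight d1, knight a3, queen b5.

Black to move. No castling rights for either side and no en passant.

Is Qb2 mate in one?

yes

After Qb2: white king on a1; in check: yes, from the black queen on b2.
King squares — b1: attacked by Qb2; a2: attacked by Qb2; b2: attacked by Nd1.
White has no legal moves → checkmate.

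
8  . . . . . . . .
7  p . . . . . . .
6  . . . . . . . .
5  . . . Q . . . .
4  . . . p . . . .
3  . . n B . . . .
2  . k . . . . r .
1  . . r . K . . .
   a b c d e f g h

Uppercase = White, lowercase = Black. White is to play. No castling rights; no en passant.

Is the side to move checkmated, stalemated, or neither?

checkmate

White to move; white king on e1.
In check: yes, from the black rook on c1.
King squares — d1: attacked by Rc1; f1: attacked by Rc1; d2: attacked by Rg2; e2: attacked by Rg2; f2: attacked by Rg2.
Legal moves for White: none.
In check with no legal moves → checkmate.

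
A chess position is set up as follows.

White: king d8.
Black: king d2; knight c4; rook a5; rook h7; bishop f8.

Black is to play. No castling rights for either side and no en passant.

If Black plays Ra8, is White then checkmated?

After Ra8: white king on d8; in check: yes, from the black rook on a8.
King squares — c7: attacked by Rh7; d7: attacked by Rh7; e7: attacked by Rh7; c8: attacked by Ra8; e8: attacked by Ra8.
White has no legal moves → checkmate.

yes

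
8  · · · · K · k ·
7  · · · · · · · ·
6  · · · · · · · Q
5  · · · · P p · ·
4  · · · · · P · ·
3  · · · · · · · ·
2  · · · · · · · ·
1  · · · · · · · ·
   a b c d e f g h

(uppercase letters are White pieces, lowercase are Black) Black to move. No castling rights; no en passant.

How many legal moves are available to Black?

Black to move; king on g8.
In check: no.
Legal moves: none.
Count: 0.

0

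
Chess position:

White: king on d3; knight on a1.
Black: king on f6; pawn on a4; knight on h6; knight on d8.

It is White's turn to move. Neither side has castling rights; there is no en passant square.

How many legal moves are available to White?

10

White to move; king on d3.
In check: no.
Legal moves: Ke4, Kd4, Kc4, Ke3, Kc3, Ke2, Kd2, Kc2, Nb3, Nc2.
Count: 10.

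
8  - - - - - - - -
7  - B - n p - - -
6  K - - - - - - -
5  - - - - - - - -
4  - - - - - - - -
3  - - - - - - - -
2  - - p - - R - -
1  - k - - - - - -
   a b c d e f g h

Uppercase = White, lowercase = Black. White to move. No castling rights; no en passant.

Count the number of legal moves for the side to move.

23

White to move; king on a6.
In check: no.
Legal moves: Bc8, Ba8, Bc6, Bd5, Be4, Bf3, Bg2, Bh1, Ka7, Kb5, Ka5, Rf8, Rf7, Rf6, Rf5, Rf4, Rf3, Rh2, Rg2, Re2, Rd2, Rxc2, Rf1+.
Count: 23.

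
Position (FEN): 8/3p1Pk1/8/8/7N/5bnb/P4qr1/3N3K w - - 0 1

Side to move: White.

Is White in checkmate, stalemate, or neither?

checkmate

White to move; white king on h1.
In check: yes, from the black knight on g3.
King squares — g1: attacked by Qf2; g2: attacked by Qf2; h2: attacked by Rg2.
Legal moves for White: none.
In check with no legal moves → checkmate.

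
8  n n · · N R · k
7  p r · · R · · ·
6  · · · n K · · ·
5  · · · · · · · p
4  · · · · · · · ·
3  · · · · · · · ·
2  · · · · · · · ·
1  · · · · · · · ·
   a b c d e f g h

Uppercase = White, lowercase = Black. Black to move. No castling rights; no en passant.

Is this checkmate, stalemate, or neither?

checkmate

Black to move; black king on h8.
In check: yes, from the white rook on f8.
King squares — g7: attacked by Re7; h7: attacked by Re7; g8: attacked by Rf8.
Legal moves for Black: none.
In check with no legal moves → checkmate.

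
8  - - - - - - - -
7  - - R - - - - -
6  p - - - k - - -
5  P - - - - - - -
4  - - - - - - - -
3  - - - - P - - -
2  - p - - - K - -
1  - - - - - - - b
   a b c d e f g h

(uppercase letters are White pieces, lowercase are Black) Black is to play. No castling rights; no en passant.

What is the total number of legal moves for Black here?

16

Black to move; king on e6.
In check: no.
Legal moves: Kf6, Kd6, Kf5, Ke5, Kd5, Ba8, Bb7, Bc6, Bd5, Be4, Bf3, Bg2, b1=Q, b1=R, b1=B, b1=N.
Count: 16.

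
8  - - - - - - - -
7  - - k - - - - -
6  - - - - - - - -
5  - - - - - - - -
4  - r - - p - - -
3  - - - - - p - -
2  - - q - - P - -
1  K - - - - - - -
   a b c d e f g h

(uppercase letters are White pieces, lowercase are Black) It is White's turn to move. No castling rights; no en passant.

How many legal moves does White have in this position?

0

White to move; king on a1.
In check: no.
Legal moves: none.
Count: 0.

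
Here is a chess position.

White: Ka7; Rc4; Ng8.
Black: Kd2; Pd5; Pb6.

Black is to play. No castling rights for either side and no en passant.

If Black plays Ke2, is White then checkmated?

After Ke2: white king on a7; in check: no.
White is not in check, so this cannot be checkmate.

no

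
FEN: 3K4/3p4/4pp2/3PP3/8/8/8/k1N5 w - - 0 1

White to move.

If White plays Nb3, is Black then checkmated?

After Nb3: black king on a1; in check: yes, from the white knight on b3.
Black has 3 legal replies: Kb2, Ka2, Kb1.
In check but a legal move exists → not checkmate.

no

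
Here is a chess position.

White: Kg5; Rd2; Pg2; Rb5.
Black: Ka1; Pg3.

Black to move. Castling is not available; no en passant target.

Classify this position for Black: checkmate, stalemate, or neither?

stalemate

Black to move; black king on a1.
In check: no.
King squares — b1: attacked by Rb5; a2: attacked by Rd2; b2: attacked by Rd2.
Legal moves for Black: none.
Not in check and no legal moves → stalemate.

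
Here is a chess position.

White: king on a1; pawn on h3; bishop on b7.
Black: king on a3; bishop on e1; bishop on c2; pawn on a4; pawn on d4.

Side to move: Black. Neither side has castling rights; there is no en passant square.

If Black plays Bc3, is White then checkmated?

yes

After Bc3: white king on a1; in check: yes, from the black bishop on c3.
King squares — b1: attacked by Bc2; a2: attacked by Ka3; b2: attacked by Ka3.
White has no legal moves → checkmate.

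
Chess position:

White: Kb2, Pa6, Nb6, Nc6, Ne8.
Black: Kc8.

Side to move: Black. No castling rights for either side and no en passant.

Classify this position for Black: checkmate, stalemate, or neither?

Black to move; black king on c8.
In check: yes, from the white knight on b6.
King squares — b7: attacked by Pa6; c7: attacked by Ne8; d7: attacked by Nb6; b8: attacked by Nc6; d8: attacked by Nc6.
Legal moves for Black: none.
In check with no legal moves → checkmate.

checkmate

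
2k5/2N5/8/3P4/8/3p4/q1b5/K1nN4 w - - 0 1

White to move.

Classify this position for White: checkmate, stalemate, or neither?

checkmate

White to move; white king on a1.
In check: yes, from the black queen on a2.
King squares — b1: attacked by Qa2; a2: attacked by Nc1; b2: attacked by Qa2.
Legal moves for White: none.
In check with no legal moves → checkmate.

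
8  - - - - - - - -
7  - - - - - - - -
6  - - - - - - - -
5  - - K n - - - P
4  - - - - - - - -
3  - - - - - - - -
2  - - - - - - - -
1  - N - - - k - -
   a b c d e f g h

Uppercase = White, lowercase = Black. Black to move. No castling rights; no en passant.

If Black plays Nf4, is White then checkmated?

no

After Nf4: white king on c5; in check: no.
White is not in check, so this cannot be checkmate.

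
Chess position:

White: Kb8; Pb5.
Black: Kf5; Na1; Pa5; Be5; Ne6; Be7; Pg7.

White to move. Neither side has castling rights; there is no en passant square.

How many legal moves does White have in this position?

White to move; king on b8.
In check: yes, from the black bishop on e5.
Legal moves: Kc8, Ka8, Kb7, Ka7.
Count: 4.

4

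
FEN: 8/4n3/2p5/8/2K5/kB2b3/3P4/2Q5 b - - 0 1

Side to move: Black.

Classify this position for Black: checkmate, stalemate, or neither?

checkmate

Black to move; black king on a3.
In check: yes, from the white queen on c1.
King squares — a2: attacked by Bb3; b2: attacked by Qc1; b3: attacked by Kc4; a4: attacked by Bb3; b4: attacked by Kc4.
Legal moves for Black: none.
In check with no legal moves → checkmate.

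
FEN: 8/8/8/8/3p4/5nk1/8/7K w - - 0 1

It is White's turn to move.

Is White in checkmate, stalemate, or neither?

stalemate

White to move; white king on h1.
In check: no.
King squares — g1: attacked by Nf3; g2: attacked by Kg3; h2: attacked by Nf3.
Legal moves for White: none.
Not in check and no legal moves → stalemate.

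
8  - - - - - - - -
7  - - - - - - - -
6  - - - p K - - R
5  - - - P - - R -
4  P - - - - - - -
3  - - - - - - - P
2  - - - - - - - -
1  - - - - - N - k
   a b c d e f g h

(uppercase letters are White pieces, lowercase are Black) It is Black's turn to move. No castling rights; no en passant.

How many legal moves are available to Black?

Black to move; king on h1.
In check: no.
Legal moves: none.
Count: 0.

0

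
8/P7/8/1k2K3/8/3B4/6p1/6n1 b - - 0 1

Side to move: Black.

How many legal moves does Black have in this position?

Black to move; king on b5.
In check: yes, from the white bishop on d3.
Legal moves: Kc6, Kb6, Kc5, Ka5, Kb4, Ka4.
Count: 6.

6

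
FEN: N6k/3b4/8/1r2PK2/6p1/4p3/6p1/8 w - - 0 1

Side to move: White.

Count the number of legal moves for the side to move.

White to move; king on f5.
In check: yes, from the black bishop on d7.
Legal moves: Kg6, Kf6, Kg5, Kf4, Ke4.
Count: 5.

5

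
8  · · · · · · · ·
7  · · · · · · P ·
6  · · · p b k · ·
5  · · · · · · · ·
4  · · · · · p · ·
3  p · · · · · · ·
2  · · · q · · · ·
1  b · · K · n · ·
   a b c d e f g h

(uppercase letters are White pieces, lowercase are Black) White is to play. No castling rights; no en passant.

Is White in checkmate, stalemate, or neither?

checkmate

White to move; white king on d1.
In check: yes, from the black queen on d2.
King squares — c1: attacked by Qd2; e1: attacked by Qd2; c2: attacked by Qd2; d2: attacked by Nf1; e2: attacked by Qd2.
Legal moves for White: none.
In check with no legal moves → checkmate.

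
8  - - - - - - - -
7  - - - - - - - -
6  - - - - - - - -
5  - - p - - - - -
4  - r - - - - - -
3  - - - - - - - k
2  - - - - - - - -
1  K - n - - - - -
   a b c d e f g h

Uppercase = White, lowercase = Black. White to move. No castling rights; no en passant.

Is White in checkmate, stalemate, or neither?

White to move; white king on a1.
In check: no.
King squares — b1: attacked by Rb4; a2: attacked by Nc1; b2: attacked by Rb4.
Legal moves for White: none.
Not in check and no legal moves → stalemate.

stalemate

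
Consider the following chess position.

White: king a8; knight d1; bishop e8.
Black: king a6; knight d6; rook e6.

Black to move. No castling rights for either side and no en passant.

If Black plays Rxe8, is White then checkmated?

yes

After Rxe8: white king on a8; in check: yes, from the black rook on e8.
King squares — a7: attacked by Ka6; b7: attacked by Ka6; b8: attacked by Re8.
White has no legal moves → checkmate.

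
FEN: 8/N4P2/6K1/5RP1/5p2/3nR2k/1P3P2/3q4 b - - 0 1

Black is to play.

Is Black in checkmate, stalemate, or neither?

neither

Black to move; black king on h3.
In check: yes, from the white rook on e3.
King squares — g2: available; h2: available; g3: attacked by Pf2; g4: available; h4: available.
Legal moves for Black: Kh4, Kg4, Kh2, Kg2, Qf3, fxe3, f3.
Black is in check but has 7 legal moves → neither.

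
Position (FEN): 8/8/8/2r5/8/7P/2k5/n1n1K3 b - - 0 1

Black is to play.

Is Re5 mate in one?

After Re5: white king on e1; in check: yes, from the black rook on e5.
White has 2 legal replies: Kf2, Kf1.
In check but a legal move exists → not checkmate.

no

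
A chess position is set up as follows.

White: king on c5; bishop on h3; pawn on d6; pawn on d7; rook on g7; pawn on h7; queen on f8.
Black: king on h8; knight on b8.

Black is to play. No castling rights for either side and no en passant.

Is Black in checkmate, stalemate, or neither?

Black to move; black king on h8.
In check: yes, from the white queen on f8.
King squares — g7: attacked by Qf8; h7: attacked by Rg7; g8: attacked by Rg7.
Legal moves for Black: none.
In check with no legal moves → checkmate.

checkmate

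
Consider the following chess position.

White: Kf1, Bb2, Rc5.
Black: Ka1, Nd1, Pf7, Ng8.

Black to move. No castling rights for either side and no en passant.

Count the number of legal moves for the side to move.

Black to move; king on a1.
In check: yes, from the white bishop on b2.
Legal moves: Kxb2, Ka2, Kb1, Nxb2.
Count: 4.

4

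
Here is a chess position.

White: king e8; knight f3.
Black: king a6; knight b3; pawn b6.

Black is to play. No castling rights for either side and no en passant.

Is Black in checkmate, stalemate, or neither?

Black to move; black king on a6.
In check: no.
Legal moves for Black: Kb7, Ka7, Kb5, Ka5, Nc5, Na5, Nd4, Nd2, Nc1, Na1, b5.
Black has 11 legal moves and is not in check → neither.

neither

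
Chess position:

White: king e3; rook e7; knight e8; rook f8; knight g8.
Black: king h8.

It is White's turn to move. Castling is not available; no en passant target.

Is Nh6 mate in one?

yes

After Nh6: black king on h8; in check: yes, from the white rook on f8.
King squares — g7: attacked by Re7; h7: attacked by Re7; g8: attacked by Nh6.
Black has no legal moves → checkmate.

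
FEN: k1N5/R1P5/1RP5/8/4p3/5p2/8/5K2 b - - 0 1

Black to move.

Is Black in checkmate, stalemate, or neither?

checkmate

Black to move; black king on a8.
In check: yes, from the white rook on a7.
King squares — a7: attacked by Nc8; b7: attacked by Rb6; b8: attacked by Rb6.
Legal moves for Black: none.
In check with no legal moves → checkmate.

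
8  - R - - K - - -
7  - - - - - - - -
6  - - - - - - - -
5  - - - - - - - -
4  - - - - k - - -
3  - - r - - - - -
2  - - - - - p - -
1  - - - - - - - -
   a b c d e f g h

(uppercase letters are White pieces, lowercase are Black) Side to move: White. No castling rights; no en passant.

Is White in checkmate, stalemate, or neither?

neither

White to move; white king on e8.
In check: no.
Legal moves for White: Kf8, Kd8, Kf7, Ke7, Kd7, Rd8, Rc8, Ra8, Rb7, Rb6, Rb5, Rb4+, Rb3, Rb2, Rb1.
White has 15 legal moves and is not in check → neither.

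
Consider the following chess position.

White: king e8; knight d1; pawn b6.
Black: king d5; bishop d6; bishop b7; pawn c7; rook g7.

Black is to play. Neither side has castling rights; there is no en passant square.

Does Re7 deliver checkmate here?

no

After Re7: white king on e8; in check: yes, from the black rook on e7.
White has 2 legal replies: Kf8, Kd8.
In check but a legal move exists → not checkmate.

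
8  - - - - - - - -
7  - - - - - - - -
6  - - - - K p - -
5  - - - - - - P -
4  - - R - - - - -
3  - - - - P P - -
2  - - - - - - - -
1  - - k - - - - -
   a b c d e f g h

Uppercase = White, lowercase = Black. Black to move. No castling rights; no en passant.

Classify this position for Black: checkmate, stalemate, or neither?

neither

Black to move; black king on c1.
In check: yes, from the white rook on c4.
Legal moves for Black: Kd2, Kb2, Kd1, Kb1.
Black is in check but has 4 legal moves → neither.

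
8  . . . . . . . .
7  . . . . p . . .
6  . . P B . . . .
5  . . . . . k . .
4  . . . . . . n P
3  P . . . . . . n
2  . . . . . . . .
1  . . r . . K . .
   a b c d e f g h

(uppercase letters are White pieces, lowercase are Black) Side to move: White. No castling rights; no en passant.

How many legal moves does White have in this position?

2

White to move; king on f1.
In check: yes, from the black rook on c1.
Legal moves: Kg2, Ke2.
Count: 2.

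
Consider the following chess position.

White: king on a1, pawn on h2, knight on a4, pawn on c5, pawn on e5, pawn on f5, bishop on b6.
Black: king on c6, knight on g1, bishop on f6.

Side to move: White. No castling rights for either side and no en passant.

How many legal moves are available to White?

12

White to move; king on a1.
In check: no.
Legal moves: Bd8, Bc7, Ba7, Ba5, Nc3, Nb2, Kb2, Ka2, Kb1, exf6, h3, h4.
Count: 12.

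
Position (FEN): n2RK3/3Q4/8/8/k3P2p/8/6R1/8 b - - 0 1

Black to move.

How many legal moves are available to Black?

Black to move; king on a4.
In check: yes, from the white queen on d7.
Legal moves: Ka5, Kb4, Kb3, Ka3.
Count: 4.

4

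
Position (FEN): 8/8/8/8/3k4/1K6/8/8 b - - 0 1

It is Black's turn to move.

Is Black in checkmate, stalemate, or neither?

neither

Black to move; black king on d4.
In check: no.
Legal moves for Black: Ke5, Kd5, Kc5, Ke4, Ke3, Kd3.
Black has 6 legal moves and is not in check → neither.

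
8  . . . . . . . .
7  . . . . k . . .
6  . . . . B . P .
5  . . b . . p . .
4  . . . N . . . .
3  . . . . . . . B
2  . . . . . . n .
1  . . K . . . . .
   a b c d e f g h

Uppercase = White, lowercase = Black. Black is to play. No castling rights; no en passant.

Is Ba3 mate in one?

After Ba3: white king on c1; in check: yes, from the black bishop on a3.
White has 4 legal replies: Kd2, Kc2, Kd1, Kb1.
In check but a legal move exists → not checkmate.

no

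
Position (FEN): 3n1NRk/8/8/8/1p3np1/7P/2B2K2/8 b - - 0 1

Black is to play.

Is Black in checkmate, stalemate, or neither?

Black to move; black king on h8.
In check: yes, from the white rook on g8.
Legal moves for Black: Kxg8.
Black is in check but has 1 legal move → neither.

neither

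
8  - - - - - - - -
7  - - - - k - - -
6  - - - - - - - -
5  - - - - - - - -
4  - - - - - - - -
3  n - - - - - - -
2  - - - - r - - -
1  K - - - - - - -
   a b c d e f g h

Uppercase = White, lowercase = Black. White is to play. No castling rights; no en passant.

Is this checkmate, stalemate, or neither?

White to move; white king on a1.
In check: no.
King squares — b1: attacked by Na3; a2: attacked by Re2; b2: attacked by Re2.
Legal moves for White: none.
Not in check and no legal moves → stalemate.

stalemate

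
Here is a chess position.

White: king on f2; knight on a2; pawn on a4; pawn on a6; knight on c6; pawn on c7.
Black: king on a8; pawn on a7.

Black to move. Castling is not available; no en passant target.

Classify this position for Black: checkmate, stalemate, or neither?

stalemate

Black to move; black king on a8.
In check: no.
King squares — a7: own pawn; b7: attacked by Pa6; b8: attacked by Nc6.
Legal moves for Black: none.
Not in check and no legal moves → stalemate.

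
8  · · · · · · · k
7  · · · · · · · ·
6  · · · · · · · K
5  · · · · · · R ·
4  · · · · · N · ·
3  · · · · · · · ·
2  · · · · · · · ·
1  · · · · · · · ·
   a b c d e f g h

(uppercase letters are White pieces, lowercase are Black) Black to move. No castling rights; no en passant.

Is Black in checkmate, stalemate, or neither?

stalemate

Black to move; black king on h8.
In check: no.
King squares — g7: attacked by Rg5; h7: attacked by Kh6; g8: attacked by Rg5.
Legal moves for Black: none.
Not in check and no legal moves → stalemate.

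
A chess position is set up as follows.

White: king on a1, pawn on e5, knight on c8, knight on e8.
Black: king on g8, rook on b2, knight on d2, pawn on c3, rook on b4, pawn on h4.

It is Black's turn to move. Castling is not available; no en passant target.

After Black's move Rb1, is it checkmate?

no

After Rb1: white king on a1; in check: yes, from the black rook on b1.
White has 1 legal reply: Ka2.
In check but a legal move exists → not checkmate.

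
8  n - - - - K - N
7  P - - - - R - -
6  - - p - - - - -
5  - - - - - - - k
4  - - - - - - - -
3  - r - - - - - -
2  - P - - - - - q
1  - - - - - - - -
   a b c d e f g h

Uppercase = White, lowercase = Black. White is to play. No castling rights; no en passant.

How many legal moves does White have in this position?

White to move; king on f8.
In check: no.
Legal moves: Ng6, Kg8, Ke8, Kg7, Ke7, Rh7+, Rg7, Re7, Rd7, Rc7, Rb7, Rf6, Rf5+, Rf4, Rf3, Rf2, Rf1.
Count: 17.

17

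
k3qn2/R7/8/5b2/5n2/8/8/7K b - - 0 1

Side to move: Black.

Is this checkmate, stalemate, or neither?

Black to move; black king on a8.
In check: yes, from the white rook on a7.
King squares — a7: available; b7: attacked by Ra7; b8: available.
Legal moves for Black: Kb8, Kxa7.
Black is in check but has 2 legal moves → neither.

neither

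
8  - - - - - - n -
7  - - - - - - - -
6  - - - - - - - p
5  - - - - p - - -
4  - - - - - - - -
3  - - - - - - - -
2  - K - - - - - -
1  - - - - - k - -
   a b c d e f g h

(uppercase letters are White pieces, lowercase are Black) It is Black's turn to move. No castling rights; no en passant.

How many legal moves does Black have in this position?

Black to move; king on f1.
In check: no.
Legal moves: Ne7, Nf6, Kg2, Kf2, Ke2, Kg1, Ke1, h5, e4.
Count: 9.

9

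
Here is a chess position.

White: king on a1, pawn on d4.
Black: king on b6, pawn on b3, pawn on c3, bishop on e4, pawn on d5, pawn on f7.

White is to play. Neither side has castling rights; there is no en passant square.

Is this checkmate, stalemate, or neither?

stalemate

White to move; white king on a1.
In check: no.
King squares — b1: attacked by Be4; a2: attacked by Pb3; b2: attacked by Pc3.
Legal moves for White: none.
Not in check and no legal moves → stalemate.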